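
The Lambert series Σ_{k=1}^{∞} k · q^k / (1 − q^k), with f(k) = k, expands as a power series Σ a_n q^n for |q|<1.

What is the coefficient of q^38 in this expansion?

a_38 = 60

n=38: 38·1 19·2 2·19 1·38  f→[38+19+2+1]=60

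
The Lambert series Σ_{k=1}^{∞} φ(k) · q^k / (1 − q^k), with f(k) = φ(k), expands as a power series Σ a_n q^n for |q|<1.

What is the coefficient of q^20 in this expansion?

d|20:{1,2,4,5,10,20}  Σφ=1+1+2+4+4+8=20

a_20 = 20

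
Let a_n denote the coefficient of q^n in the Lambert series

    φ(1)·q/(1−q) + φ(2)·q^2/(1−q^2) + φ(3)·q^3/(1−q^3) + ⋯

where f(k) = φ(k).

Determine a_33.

d|33:{33,11,3,1}  Σφ=20+10+2+1=33

a_33 = 33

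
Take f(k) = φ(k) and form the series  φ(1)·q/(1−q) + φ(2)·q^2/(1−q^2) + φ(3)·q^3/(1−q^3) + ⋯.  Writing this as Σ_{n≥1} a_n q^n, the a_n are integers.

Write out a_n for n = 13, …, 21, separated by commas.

q^13  k|13↦φ(k): 1:1 13:12  a_13=13
q^14  k|14↦φ(k): 14:6 7:6 2:1 1:1  a_14=14
[q^15] φ(15)=8,φ(5)=4,φ(3)=2,φ(1)=1 ⇒ 15
q^16  k|16↦φ(k): 16:8 8:4 4:2 2:1 1:1  a_16=16
n=17: 1·17 17·1  φ→[1+16]=17
[q^18] φ(1)=1,φ(2)=1,φ(3)=2,φ(6)=2,φ(9)=6,φ(18)=6 ⇒ 18
[q^19] φ(1)=1,φ(19)=18 ⇒ 19
d|20:{1,2,4,5,10,20}  Σφ=1+1+2+4+4+8=20
d|21:{21,7,3,1}  Σφ=12+6+2+1=21

13, 14, 15, 16, 17, 18, 19, 20, 21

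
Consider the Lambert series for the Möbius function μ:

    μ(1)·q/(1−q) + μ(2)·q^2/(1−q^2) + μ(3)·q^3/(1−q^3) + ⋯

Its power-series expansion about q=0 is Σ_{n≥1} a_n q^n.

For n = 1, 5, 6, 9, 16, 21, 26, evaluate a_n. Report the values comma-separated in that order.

1, 0, 0, 0, 0, 0, 0

[q^1] μ(1)=1 ⇒ 1
n=5: 1·5 5·1  μ→[1+(-1)]=0
[q^6] μ(6)=1,μ(3)=-1,μ(2)=-1,μ(1)=1 ⇒ 0
[q^9] μ(1)=1,μ(3)=-1,μ(9)=0 ⇒ 0
q^16  k|16↦μ(k): 16:0 8:0 4:0 2:-1 1:1  a_16=0
n=21: 1·21 3·7 7·3 21·1  μ→[1+(-1)+(-1)+1]=0
q^26  k|26↦μ(k): 1:1 2:-1 13:-1 26:1  a_26=0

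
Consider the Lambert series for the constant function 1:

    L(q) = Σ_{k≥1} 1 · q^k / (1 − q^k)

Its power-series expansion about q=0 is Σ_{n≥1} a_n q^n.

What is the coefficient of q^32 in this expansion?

a_32 = 6

q^32  k|32↦f(k): 1:1 2:1 4:1 8:1 16:1 32:1  a_32=6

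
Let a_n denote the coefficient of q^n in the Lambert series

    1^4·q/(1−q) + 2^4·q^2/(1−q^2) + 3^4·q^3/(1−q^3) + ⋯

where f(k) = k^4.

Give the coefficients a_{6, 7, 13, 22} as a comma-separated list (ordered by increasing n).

1394, 2402, 28562, 248914

n=6: 6·1 3·2 2·3 1·6  f→[1296+81+16+1]=1394
[q^7] f(1)=1,f(7)=2401 ⇒ 2402
n=13: 13·1 1·13  f→[28561+1]=28562
[q^22] f(1)=1,f(2)=16,f(11)=14641,f(22)=234256 ⇒ 248914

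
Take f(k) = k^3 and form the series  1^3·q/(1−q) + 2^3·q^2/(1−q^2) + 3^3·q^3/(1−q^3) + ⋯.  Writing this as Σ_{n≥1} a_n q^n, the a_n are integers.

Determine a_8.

q^8  k|8↦f(k): 1:1 2:8 4:64 8:512  a_8=585

a_8 = 585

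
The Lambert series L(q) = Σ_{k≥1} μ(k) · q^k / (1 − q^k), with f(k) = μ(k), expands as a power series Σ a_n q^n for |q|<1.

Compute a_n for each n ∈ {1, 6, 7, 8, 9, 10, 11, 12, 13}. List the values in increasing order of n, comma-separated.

q^1  k|1↦μ(k): 1:1  a_1=1
[q^6] μ(1)=1,μ(2)=-1,μ(3)=-1,μ(6)=1 ⇒ 0
d|7:{1,7}  Σμ=1+(-1)=0
d|8:{1,2,4,8}  Σμ=1+(-1)+0+0=0
d|9:{1,3,9}  Σμ=1+(-1)+0=0
d|10:{1,2,5,10}  Σμ=1+(-1)+(-1)+1=0
d|11:{1,11}  Σμ=1+(-1)=0
d|12:{1,2,3,4,6,12}  Σμ=1+(-1)+(-1)+0+1+0=0
n=13: 13·1 1·13  μ→[(-1)+1]=0

1, 0, 0, 0, 0, 0, 0, 0, 0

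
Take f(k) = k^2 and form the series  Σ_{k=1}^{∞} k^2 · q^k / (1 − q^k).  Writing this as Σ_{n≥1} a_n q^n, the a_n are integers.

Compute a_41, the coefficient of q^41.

[q^41] f(41)=1681,f(1)=1 ⇒ 1682

a_41 = 1682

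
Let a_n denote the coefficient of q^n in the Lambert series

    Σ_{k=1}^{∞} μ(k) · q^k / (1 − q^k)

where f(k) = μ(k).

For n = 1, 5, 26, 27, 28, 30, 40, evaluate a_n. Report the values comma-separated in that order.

[q^1] μ(1)=1 ⇒ 1
[q^5] μ(5)=-1,μ(1)=1 ⇒ 0
d|26:{1,2,13,26}  Σμ=1+(-1)+(-1)+1=0
q^27  k|27↦μ(k): 27:0 9:0 3:-1 1:1  a_27=0
[q^28] μ(28)=0,μ(14)=1,μ(7)=-1,μ(4)=0,μ(2)=-1,μ(1)=1 ⇒ 0
[q^30] μ(1)=1,μ(2)=-1,μ(3)=-1,μ(5)=-1,μ(6)=1,μ(10)=1,μ(15)=1,μ(30)=-1 ⇒ 0
d|40:{40,20,10,8,5,4,2,1}  Σμ=0+0+1+0+(-1)+0+(-1)+1=0

1, 0, 0, 0, 0, 0, 0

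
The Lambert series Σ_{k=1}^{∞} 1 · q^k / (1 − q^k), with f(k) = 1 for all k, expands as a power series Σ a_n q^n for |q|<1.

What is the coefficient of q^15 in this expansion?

n=15: 15·1 5·3 3·5 1·15  f→[1+1+1+1]=4

a_15 = 4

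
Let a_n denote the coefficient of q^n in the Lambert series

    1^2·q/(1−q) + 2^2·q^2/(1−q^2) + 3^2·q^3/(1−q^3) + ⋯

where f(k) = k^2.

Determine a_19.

a_19 = 362

q^19  k|19↦f(k): 19:361 1:1  a_19=362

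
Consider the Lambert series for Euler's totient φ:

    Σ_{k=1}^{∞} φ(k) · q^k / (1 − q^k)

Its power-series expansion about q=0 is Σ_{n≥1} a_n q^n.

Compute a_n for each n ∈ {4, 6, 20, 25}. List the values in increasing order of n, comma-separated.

d|4:{4,2,1}  Σφ=2+1+1=4
[q^6] φ(6)=2,φ(3)=2,φ(2)=1,φ(1)=1 ⇒ 6
d|20:{1,2,4,5,10,20}  Σφ=1+1+2+4+4+8=20
[q^25] φ(1)=1,φ(5)=4,φ(25)=20 ⇒ 25

4, 6, 20, 25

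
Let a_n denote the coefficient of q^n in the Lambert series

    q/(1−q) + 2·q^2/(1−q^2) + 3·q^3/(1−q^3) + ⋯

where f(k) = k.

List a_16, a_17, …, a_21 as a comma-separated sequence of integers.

n=16: 1·16 2·8 4·4 8·2 16·1  f→[1+2+4+8+16]=31
[q^17] f(1)=1,f(17)=17 ⇒ 18
n=18: 1·18 2·9 3·6 6·3 9·2 18·1  f→[1+2+3+6+9+18]=39
[q^19] f(19)=19,f(1)=1 ⇒ 20
n=20: 1·20 2·10 4·5 5·4 10·2 20·1  f→[1+2+4+5+10+20]=42
q^21  k|21↦f(k): 21:21 7:7 3:3 1:1  a_21=32

31, 18, 39, 20, 42, 32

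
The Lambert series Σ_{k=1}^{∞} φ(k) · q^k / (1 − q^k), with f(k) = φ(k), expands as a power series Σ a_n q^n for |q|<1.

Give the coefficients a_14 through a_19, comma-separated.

n=14: 14·1 7·2 2·7 1·14  φ→[6+6+1+1]=14
d|15:{15,5,3,1}  Σφ=8+4+2+1=15
n=16: 1·16 2·8 4·4 8·2 16·1  φ→[1+1+2+4+8]=16
n=17: 17·1 1·17  φ→[16+1]=17
n=18: 18·1 9·2 6·3 3·6 2·9 1·18  φ→[6+6+2+2+1+1]=18
[q^19] φ(1)=1,φ(19)=18 ⇒ 19

14, 15, 16, 17, 18, 19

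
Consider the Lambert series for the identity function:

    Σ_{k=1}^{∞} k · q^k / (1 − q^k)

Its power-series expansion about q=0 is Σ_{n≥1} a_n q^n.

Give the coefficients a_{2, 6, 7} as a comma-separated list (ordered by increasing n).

d|2:{2,1}  Σf=2+1=3
[q^6] f(1)=1,f(2)=2,f(3)=3,f(6)=6 ⇒ 12
n=7: 7·1 1·7  f→[7+1]=8

3, 12, 8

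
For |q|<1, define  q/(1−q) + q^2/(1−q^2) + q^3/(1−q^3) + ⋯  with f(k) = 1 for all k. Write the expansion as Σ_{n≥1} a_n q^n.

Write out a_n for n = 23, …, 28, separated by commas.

d|23:{1,23}  Σf=1+1=2
d|24:{24,12,8,6,4,3,2,1}  Σf=1+1+1+1+1+1+1+1=8
d|25:{1,5,25}  Σf=1+1+1=3
[q^26] f(26)=1,f(13)=1,f(2)=1,f(1)=1 ⇒ 4
d|27:{1,3,9,27}  Σf=1+1+1+1=4
[q^28] f(28)=1,f(14)=1,f(7)=1,f(4)=1,f(2)=1,f(1)=1 ⇒ 6

2, 8, 3, 4, 4, 6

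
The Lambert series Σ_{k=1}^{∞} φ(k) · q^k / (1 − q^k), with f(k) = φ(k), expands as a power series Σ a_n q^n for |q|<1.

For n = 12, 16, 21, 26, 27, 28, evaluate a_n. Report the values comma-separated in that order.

n=12: 1·12 2·6 3·4 4·3 6·2 12·1  φ→[1+1+2+2+2+4]=12
d|16:{1,2,4,8,16}  Σφ=1+1+2+4+8=16
d|21:{21,7,3,1}  Σφ=12+6+2+1=21
[q^26] φ(26)=12,φ(13)=12,φ(2)=1,φ(1)=1 ⇒ 26
d|27:{1,3,9,27}  Σφ=1+2+6+18=27
n=28: 28·1 14·2 7·4 4·7 2·14 1·28  φ→[12+6+6+2+1+1]=28

12, 16, 21, 26, 27, 28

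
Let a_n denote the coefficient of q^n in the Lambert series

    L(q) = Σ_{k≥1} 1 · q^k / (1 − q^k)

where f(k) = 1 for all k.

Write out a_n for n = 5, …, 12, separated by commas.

2, 4, 2, 4, 3, 4, 2, 6

[q^5] f(1)=1,f(5)=1 ⇒ 2
[q^6] f(6)=1,f(3)=1,f(2)=1,f(1)=1 ⇒ 4
d|7:{7,1}  Σf=1+1=2
q^8  k|8↦f(k): 1:1 2:1 4:1 8:1  a_8=4
d|9:{9,3,1}  Σf=1+1+1=3
d|10:{10,5,2,1}  Σf=1+1+1+1=4
[q^11] f(1)=1,f(11)=1 ⇒ 2
d|12:{1,2,3,4,6,12}  Σf=1+1+1+1+1+1=6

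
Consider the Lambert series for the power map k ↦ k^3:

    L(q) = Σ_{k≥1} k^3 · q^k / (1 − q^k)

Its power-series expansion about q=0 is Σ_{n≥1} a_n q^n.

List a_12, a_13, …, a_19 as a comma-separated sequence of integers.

d|12:{1,2,3,4,6,12}  Σf=1+8+27+64+216+1728=2044
d|13:{13,1}  Σf=2197+1=2198
n=14: 14·1 7·2 2·7 1·14  f→[2744+343+8+1]=3096
n=15: 15·1 5·3 3·5 1·15  f→[3375+125+27+1]=3528
[q^16] f(16)=4096,f(8)=512,f(4)=64,f(2)=8,f(1)=1 ⇒ 4681
q^17  k|17↦f(k): 17:4913 1:1  a_17=4914
n=18: 1·18 2·9 3·6 6·3 9·2 18·1  f→[1+8+27+216+729+5832]=6813
n=19: 19·1 1·19  f→[6859+1]=6860

2044, 2198, 3096, 3528, 4681, 4914, 6813, 6860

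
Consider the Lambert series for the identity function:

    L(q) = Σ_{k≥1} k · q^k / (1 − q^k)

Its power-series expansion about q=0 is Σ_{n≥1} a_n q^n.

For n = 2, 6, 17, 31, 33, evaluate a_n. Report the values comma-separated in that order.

n=2: 2·1 1·2  f→[2+1]=3
n=6: 6·1 3·2 2·3 1·6  f→[6+3+2+1]=12
q^17  k|17↦f(k): 17:17 1:1  a_17=18
[q^31] f(1)=1,f(31)=31 ⇒ 32
q^33  k|33↦f(k): 1:1 3:3 11:11 33:33  a_33=48

3, 12, 18, 32, 48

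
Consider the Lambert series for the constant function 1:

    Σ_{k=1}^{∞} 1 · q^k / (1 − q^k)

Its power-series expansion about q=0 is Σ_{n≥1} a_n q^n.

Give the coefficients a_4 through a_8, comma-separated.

3, 2, 4, 2, 4

d|4:{1,2,4}  Σf=1+1+1=3
n=5: 1·5 5·1  f→[1+1]=2
n=6: 1·6 2·3 3·2 6·1  f→[1+1+1+1]=4
d|7:{1,7}  Σf=1+1=2
d|8:{1,2,4,8}  Σf=1+1+1+1=4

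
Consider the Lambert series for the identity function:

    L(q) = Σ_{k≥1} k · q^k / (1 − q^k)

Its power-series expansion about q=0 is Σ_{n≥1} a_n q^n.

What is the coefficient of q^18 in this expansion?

a_18 = 39

d|18:{1,2,3,6,9,18}  Σf=1+2+3+6+9+18=39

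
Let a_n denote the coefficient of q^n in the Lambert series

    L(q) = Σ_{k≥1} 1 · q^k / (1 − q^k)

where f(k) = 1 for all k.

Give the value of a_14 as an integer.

a_14 = 4

[q^14] f(1)=1,f(2)=1,f(7)=1,f(14)=1 ⇒ 4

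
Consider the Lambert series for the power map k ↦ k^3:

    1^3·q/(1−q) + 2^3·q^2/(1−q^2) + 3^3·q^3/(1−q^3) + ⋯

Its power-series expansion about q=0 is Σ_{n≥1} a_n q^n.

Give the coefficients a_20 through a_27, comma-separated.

q^20  k|20↦f(k): 1:1 2:8 4:64 5:125 10:1000 20:8000  a_20=9198
d|21:{1,3,7,21}  Σf=1+27+343+9261=9632
n=22: 1·22 2·11 11·2 22·1  f→[1+8+1331+10648]=11988
d|23:{1,23}  Σf=1+12167=12168
d|24:{1,2,3,4,6,8,12,24}  Σf=1+8+27+64+216+512+1728+13824=16380
[q^25] f(25)=15625,f(5)=125,f(1)=1 ⇒ 15751
d|26:{1,2,13,26}  Σf=1+8+2197+17576=19782
[q^27] f(1)=1,f(3)=27,f(9)=729,f(27)=19683 ⇒ 20440

9198, 9632, 11988, 12168, 16380, 15751, 19782, 20440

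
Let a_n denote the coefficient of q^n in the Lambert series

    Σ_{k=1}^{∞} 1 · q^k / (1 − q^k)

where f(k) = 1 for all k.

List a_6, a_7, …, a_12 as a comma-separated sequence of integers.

4, 2, 4, 3, 4, 2, 6

[q^6] f(1)=1,f(2)=1,f(3)=1,f(6)=1 ⇒ 4
[q^7] f(7)=1,f(1)=1 ⇒ 2
[q^8] f(1)=1,f(2)=1,f(4)=1,f(8)=1 ⇒ 4
n=9: 1·9 3·3 9·1  f→[1+1+1]=3
n=10: 10·1 5·2 2·5 1·10  f→[1+1+1+1]=4
[q^11] f(11)=1,f(1)=1 ⇒ 2
n=12: 1·12 2·6 3·4 4·3 6·2 12·1  f→[1+1+1+1+1+1]=6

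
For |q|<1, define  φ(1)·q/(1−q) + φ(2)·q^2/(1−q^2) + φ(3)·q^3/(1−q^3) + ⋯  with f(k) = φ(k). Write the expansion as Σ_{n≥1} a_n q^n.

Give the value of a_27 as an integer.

d|27:{1,3,9,27}  Σφ=1+2+6+18=27

a_27 = 27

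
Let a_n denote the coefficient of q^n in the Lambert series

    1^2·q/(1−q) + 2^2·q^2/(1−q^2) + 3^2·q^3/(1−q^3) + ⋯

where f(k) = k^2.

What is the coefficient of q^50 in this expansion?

q^50  k|50↦f(k): 1:1 2:4 5:25 10:100 25:625 50:2500  a_50=3255

a_50 = 3255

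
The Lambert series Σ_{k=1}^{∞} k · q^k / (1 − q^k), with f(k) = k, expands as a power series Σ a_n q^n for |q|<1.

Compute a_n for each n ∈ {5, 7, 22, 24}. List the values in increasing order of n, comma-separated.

q^5  k|5↦f(k): 5:5 1:1  a_5=6
q^7  k|7↦f(k): 7:7 1:1  a_7=8
d|22:{1,2,11,22}  Σf=1+2+11+22=36
d|24:{24,12,8,6,4,3,2,1}  Σf=24+12+8+6+4+3+2+1=60

6, 8, 36, 60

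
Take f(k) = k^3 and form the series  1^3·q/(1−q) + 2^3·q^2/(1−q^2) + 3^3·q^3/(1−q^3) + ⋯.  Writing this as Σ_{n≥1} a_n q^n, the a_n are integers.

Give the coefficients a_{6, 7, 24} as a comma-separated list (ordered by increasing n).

n=6: 1·6 2·3 3·2 6·1  f→[1+8+27+216]=252
n=7: 1·7 7·1  f→[1+343]=344
[q^24] f(24)=13824,f(12)=1728,f(8)=512,f(6)=216,f(4)=64,f(3)=27,f(2)=8,f(1)=1 ⇒ 16380

252, 344, 16380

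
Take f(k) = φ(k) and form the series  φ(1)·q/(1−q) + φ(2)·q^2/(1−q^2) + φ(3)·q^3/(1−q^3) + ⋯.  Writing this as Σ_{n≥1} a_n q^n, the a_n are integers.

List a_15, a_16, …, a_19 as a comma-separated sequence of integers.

n=15: 1·15 3·5 5·3 15·1  φ→[1+2+4+8]=15
[q^16] φ(16)=8,φ(8)=4,φ(4)=2,φ(2)=1,φ(1)=1 ⇒ 16
[q^17] φ(17)=16,φ(1)=1 ⇒ 17
[q^18] φ(18)=6,φ(9)=6,φ(6)=2,φ(3)=2,φ(2)=1,φ(1)=1 ⇒ 18
d|19:{1,19}  Σφ=1+18=19

15, 16, 17, 18, 19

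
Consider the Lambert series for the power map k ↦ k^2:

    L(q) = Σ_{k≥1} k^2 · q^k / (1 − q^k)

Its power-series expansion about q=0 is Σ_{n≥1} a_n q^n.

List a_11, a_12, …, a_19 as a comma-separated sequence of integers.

[q^11] f(11)=121,f(1)=1 ⇒ 122
q^12  k|12↦f(k): 12:144 6:36 4:16 3:9 2:4 1:1  a_12=210
[q^13] f(13)=169,f(1)=1 ⇒ 170
[q^14] f(1)=1,f(2)=4,f(7)=49,f(14)=196 ⇒ 250
q^15  k|15↦f(k): 1:1 3:9 5:25 15:225  a_15=260
n=16: 16·1 8·2 4·4 2·8 1·16  f→[256+64+16+4+1]=341
d|17:{1,17}  Σf=1+289=290
[q^18] f(1)=1,f(2)=4,f(3)=9,f(6)=36,f(9)=81,f(18)=324 ⇒ 455
[q^19] f(1)=1,f(19)=361 ⇒ 362

122, 210, 170, 250, 260, 341, 290, 455, 362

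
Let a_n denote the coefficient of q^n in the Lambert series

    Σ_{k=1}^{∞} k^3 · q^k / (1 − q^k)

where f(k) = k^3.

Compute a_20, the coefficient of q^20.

a_20 = 9198

d|20:{1,2,4,5,10,20}  Σf=1+8+64+125+1000+8000=9198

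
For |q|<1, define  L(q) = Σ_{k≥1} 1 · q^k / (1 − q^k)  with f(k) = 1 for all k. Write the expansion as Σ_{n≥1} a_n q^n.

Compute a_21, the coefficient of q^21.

a_21 = 4

n=21: 21·1 7·3 3·7 1·21  f→[1+1+1+1]=4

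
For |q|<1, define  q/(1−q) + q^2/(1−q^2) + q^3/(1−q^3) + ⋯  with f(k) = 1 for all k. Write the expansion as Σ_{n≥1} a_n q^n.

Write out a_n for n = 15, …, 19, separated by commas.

4, 5, 2, 6, 2

[q^15] f(1)=1,f(3)=1,f(5)=1,f(15)=1 ⇒ 4
n=16: 1·16 2·8 4·4 8·2 16·1  f→[1+1+1+1+1]=5
d|17:{1,17}  Σf=1+1=2
[q^18] f(1)=1,f(2)=1,f(3)=1,f(6)=1,f(9)=1,f(18)=1 ⇒ 6
q^19  k|19↦f(k): 1:1 19:1  a_19=2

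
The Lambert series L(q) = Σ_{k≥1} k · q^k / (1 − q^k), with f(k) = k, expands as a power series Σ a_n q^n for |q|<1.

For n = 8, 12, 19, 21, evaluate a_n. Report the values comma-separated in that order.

[q^8] f(8)=8,f(4)=4,f(2)=2,f(1)=1 ⇒ 15
d|12:{12,6,4,3,2,1}  Σf=12+6+4+3+2+1=28
[q^19] f(19)=19,f(1)=1 ⇒ 20
q^21  k|21↦f(k): 1:1 3:3 7:7 21:21  a_21=32

15, 28, 20, 32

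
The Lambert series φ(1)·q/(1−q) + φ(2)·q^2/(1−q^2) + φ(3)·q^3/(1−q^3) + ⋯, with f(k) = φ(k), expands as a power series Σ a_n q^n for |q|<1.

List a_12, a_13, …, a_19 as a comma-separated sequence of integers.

d|12:{12,6,4,3,2,1}  Σφ=4+2+2+2+1+1=12
n=13: 1·13 13·1  φ→[1+12]=13
q^14  k|14↦φ(k): 1:1 2:1 7:6 14:6  a_14=14
d|15:{15,5,3,1}  Σφ=8+4+2+1=15
d|16:{1,2,4,8,16}  Σφ=1+1+2+4+8=16
d|17:{17,1}  Σφ=16+1=17
[q^18] φ(18)=6,φ(9)=6,φ(6)=2,φ(3)=2,φ(2)=1,φ(1)=1 ⇒ 18
d|19:{19,1}  Σφ=18+1=19

12, 13, 14, 15, 16, 17, 18, 19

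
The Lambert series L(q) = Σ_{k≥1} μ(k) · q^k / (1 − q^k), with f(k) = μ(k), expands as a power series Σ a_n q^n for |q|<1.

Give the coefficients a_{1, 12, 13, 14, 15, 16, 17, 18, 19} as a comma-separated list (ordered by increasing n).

1, 0, 0, 0, 0, 0, 0, 0, 0

n=1: 1·1  μ→[1]=1
q^12  k|12↦μ(k): 1:1 2:-1 3:-1 4:0 6:1 12:0  a_12=0
q^13  k|13↦μ(k): 1:1 13:-1  a_13=0
n=14: 14·1 7·2 2·7 1·14  μ→[1+(-1)+(-1)+1]=0
n=15: 15·1 5·3 3·5 1·15  μ→[1+(-1)+(-1)+1]=0
d|16:{16,8,4,2,1}  Σμ=0+0+0+(-1)+1=0
d|17:{1,17}  Σμ=1+(-1)=0
n=18: 18·1 9·2 6·3 3·6 2·9 1·18  μ→[0+0+1+(-1)+(-1)+1]=0
q^19  k|19↦μ(k): 1:1 19:-1  a_19=0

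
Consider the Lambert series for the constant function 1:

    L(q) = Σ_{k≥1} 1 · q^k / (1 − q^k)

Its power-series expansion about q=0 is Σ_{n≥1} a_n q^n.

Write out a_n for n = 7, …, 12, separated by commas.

2, 4, 3, 4, 2, 6

[q^7] f(1)=1,f(7)=1 ⇒ 2
q^8  k|8↦f(k): 8:1 4:1 2:1 1:1  a_8=4
n=9: 9·1 3·3 1·9  f→[1+1+1]=3
n=10: 1·10 2·5 5·2 10·1  f→[1+1+1+1]=4
n=11: 11·1 1·11  f→[1+1]=2
[q^12] f(1)=1,f(2)=1,f(3)=1,f(4)=1,f(6)=1,f(12)=1 ⇒ 6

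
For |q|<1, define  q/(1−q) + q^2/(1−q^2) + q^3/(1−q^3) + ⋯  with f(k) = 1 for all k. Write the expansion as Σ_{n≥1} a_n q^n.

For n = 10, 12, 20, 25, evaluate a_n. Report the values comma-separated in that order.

q^10  k|10↦f(k): 1:1 2:1 5:1 10:1  a_10=4
q^12  k|12↦f(k): 12:1 6:1 4:1 3:1 2:1 1:1  a_12=6
d|20:{1,2,4,5,10,20}  Σf=1+1+1+1+1+1=6
d|25:{25,5,1}  Σf=1+1+1=3

4, 6, 6, 3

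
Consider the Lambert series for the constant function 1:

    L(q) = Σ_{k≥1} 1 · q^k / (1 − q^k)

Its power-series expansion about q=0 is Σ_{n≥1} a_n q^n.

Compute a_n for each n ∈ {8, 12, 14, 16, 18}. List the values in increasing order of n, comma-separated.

d|8:{8,4,2,1}  Σf=1+1+1+1=4
q^12  k|12↦f(k): 1:1 2:1 3:1 4:1 6:1 12:1  a_12=6
q^14  k|14↦f(k): 14:1 7:1 2:1 1:1  a_14=4
[q^16] f(16)=1,f(8)=1,f(4)=1,f(2)=1,f(1)=1 ⇒ 5
d|18:{1,2,3,6,9,18}  Σf=1+1+1+1+1+1=6

4, 6, 4, 5, 6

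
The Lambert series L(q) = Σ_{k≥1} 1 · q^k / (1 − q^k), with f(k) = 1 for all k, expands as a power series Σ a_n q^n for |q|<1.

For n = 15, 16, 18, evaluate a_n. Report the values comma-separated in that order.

4, 5, 6

n=15: 15·1 5·3 3·5 1·15  f→[1+1+1+1]=4
q^16  k|16↦f(k): 1:1 2:1 4:1 8:1 16:1  a_16=5
n=18: 18·1 9·2 6·3 3·6 2·9 1·18  f→[1+1+1+1+1+1]=6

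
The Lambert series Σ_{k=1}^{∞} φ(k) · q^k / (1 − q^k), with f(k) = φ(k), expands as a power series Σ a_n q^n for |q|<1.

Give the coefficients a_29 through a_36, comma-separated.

n=29: 1·29 29·1  φ→[1+28]=29
d|30:{1,2,3,5,6,10,15,30}  Σφ=1+1+2+4+2+4+8+8=30
q^31  k|31↦φ(k): 31:30 1:1  a_31=31
[q^32] φ(1)=1,φ(2)=1,φ(4)=2,φ(8)=4,φ(16)=8,φ(32)=16 ⇒ 32
[q^33] φ(1)=1,φ(3)=2,φ(11)=10,φ(33)=20 ⇒ 33
n=34: 34·1 17·2 2·17 1·34  φ→[16+16+1+1]=34
[q^35] φ(35)=24,φ(7)=6,φ(5)=4,φ(1)=1 ⇒ 35
q^36  k|36↦φ(k): 1:1 2:1 3:2 4:2 6:2 9:6 12:4 18:6 36:12  a_36=36

29, 30, 31, 32, 33, 34, 35, 36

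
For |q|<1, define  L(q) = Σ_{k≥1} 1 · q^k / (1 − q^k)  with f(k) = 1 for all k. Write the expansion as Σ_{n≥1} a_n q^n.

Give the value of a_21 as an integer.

a_21 = 4

d|21:{21,7,3,1}  Σf=1+1+1+1=4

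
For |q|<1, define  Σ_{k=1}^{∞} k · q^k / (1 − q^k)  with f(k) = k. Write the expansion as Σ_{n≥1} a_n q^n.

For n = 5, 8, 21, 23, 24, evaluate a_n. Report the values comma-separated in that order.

6, 15, 32, 24, 60

d|5:{1,5}  Σf=1+5=6
[q^8] f(8)=8,f(4)=4,f(2)=2,f(1)=1 ⇒ 15
n=21: 1·21 3·7 7·3 21·1  f→[1+3+7+21]=32
q^23  k|23↦f(k): 1:1 23:23  a_23=24
d|24:{24,12,8,6,4,3,2,1}  Σf=24+12+8+6+4+3+2+1=60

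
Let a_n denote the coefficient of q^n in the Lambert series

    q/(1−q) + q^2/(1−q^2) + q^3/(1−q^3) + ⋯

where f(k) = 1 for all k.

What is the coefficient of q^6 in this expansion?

a_6 = 4

q^6  k|6↦f(k): 1:1 2:1 3:1 6:1  a_6=4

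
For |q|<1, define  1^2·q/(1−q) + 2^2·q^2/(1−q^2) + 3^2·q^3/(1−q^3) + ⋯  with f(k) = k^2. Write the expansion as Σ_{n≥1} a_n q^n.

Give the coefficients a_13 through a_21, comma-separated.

170, 250, 260, 341, 290, 455, 362, 546, 500

n=13: 13·1 1·13  f→[169+1]=170
d|14:{1,2,7,14}  Σf=1+4+49+196=250
d|15:{1,3,5,15}  Σf=1+9+25+225=260
d|16:{16,8,4,2,1}  Σf=256+64+16+4+1=341
q^17  k|17↦f(k): 1:1 17:289  a_17=290
q^18  k|18↦f(k): 1:1 2:4 3:9 6:36 9:81 18:324  a_18=455
d|19:{19,1}  Σf=361+1=362
[q^20] f(20)=400,f(10)=100,f(5)=25,f(4)=16,f(2)=4,f(1)=1 ⇒ 546
d|21:{21,7,3,1}  Σf=441+49+9+1=500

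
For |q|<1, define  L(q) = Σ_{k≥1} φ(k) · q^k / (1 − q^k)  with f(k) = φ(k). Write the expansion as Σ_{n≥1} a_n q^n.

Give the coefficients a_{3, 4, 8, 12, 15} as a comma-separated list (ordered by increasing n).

q^3  k|3↦φ(k): 3:2 1:1  a_3=3
q^4  k|4↦φ(k): 1:1 2:1 4:2  a_4=4
q^8  k|8↦φ(k): 1:1 2:1 4:2 8:4  a_8=8
q^12  k|12↦φ(k): 1:1 2:1 3:2 4:2 6:2 12:4  a_12=12
d|15:{15,5,3,1}  Σφ=8+4+2+1=15

3, 4, 8, 12, 15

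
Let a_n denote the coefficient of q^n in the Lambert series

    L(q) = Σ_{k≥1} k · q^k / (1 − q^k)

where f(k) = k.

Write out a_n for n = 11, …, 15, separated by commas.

12, 28, 14, 24, 24

n=11: 11·1 1·11  f→[11+1]=12
q^12  k|12↦f(k): 12:12 6:6 4:4 3:3 2:2 1:1  a_12=28
q^13  k|13↦f(k): 1:1 13:13  a_13=14
d|14:{1,2,7,14}  Σf=1+2+7+14=24
[q^15] f(1)=1,f(3)=3,f(5)=5,f(15)=15 ⇒ 24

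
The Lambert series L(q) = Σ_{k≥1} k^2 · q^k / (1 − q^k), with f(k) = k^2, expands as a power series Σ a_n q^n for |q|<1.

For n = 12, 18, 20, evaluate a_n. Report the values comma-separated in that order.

q^12  k|12↦f(k): 12:144 6:36 4:16 3:9 2:4 1:1  a_12=210
n=18: 18·1 9·2 6·3 3·6 2·9 1·18  f→[324+81+36+9+4+1]=455
n=20: 20·1 10·2 5·4 4·5 2·10 1·20  f→[400+100+25+16+4+1]=546

210, 455, 546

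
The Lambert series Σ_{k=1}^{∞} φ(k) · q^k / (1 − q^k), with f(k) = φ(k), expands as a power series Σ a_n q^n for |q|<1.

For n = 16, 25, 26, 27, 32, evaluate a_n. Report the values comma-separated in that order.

n=16: 1·16 2·8 4·4 8·2 16·1  φ→[1+1+2+4+8]=16
q^25  k|25↦φ(k): 25:20 5:4 1:1  a_25=25
[q^26] φ(1)=1,φ(2)=1,φ(13)=12,φ(26)=12 ⇒ 26
n=27: 27·1 9·3 3·9 1·27  φ→[18+6+2+1]=27
d|32:{32,16,8,4,2,1}  Σφ=16+8+4+2+1+1=32

16, 25, 26, 27, 32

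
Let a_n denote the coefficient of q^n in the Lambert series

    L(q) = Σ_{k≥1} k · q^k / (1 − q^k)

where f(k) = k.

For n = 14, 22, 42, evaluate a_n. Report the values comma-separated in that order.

d|14:{14,7,2,1}  Σf=14+7+2+1=24
[q^22] f(22)=22,f(11)=11,f(2)=2,f(1)=1 ⇒ 36
n=42: 42·1 21·2 14·3 7·6 6·7 3·14 2·21 1·42  f→[42+21+14+7+6+3+2+1]=96

24, 36, 96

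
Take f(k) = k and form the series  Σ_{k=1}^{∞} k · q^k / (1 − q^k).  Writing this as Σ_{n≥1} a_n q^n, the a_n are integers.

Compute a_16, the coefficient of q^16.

[q^16] f(16)=16,f(8)=8,f(4)=4,f(2)=2,f(1)=1 ⇒ 31

a_16 = 31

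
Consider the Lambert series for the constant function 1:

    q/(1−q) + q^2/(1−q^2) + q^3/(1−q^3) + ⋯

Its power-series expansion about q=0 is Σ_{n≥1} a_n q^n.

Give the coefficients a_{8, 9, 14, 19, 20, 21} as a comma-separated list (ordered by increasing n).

q^8  k|8↦f(k): 8:1 4:1 2:1 1:1  a_8=4
q^9  k|9↦f(k): 9:1 3:1 1:1  a_9=3
n=14: 14·1 7·2 2·7 1·14  f→[1+1+1+1]=4
q^19  k|19↦f(k): 19:1 1:1  a_19=2
q^20  k|20↦f(k): 20:1 10:1 5:1 4:1 2:1 1:1  a_20=6
q^21  k|21↦f(k): 21:1 7:1 3:1 1:1  a_21=4

4, 3, 4, 2, 6, 4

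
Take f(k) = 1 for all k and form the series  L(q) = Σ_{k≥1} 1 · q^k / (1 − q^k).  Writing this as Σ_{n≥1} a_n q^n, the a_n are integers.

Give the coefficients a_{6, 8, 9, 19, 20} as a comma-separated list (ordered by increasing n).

4, 4, 3, 2, 6

[q^6] f(6)=1,f(3)=1,f(2)=1,f(1)=1 ⇒ 4
q^8  k|8↦f(k): 1:1 2:1 4:1 8:1  a_8=4
d|9:{1,3,9}  Σf=1+1+1=3
[q^19] f(1)=1,f(19)=1 ⇒ 2
n=20: 1·20 2·10 4·5 5·4 10·2 20·1  f→[1+1+1+1+1+1]=6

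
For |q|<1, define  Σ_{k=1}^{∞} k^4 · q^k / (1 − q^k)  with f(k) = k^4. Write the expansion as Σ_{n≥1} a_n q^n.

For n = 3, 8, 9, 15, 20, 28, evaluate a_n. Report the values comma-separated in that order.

82, 4369, 6643, 51332, 170898, 655746

d|3:{1,3}  Σf=1+81=82
[q^8] f(1)=1,f(2)=16,f(4)=256,f(8)=4096 ⇒ 4369
q^9  k|9↦f(k): 9:6561 3:81 1:1  a_9=6643
q^15  k|15↦f(k): 1:1 3:81 5:625 15:50625  a_15=51332
d|20:{20,10,5,4,2,1}  Σf=160000+10000+625+256+16+1=170898
d|28:{28,14,7,4,2,1}  Σf=614656+38416+2401+256+16+1=655746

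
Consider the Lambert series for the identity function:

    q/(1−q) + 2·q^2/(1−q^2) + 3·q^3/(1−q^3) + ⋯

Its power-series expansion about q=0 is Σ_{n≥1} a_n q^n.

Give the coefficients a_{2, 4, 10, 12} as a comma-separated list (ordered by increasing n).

3, 7, 18, 28

n=2: 2·1 1·2  f→[2+1]=3
q^4  k|4↦f(k): 1:1 2:2 4:4  a_4=7
d|10:{10,5,2,1}  Σf=10+5+2+1=18
q^12  k|12↦f(k): 1:1 2:2 3:3 4:4 6:6 12:12  a_12=28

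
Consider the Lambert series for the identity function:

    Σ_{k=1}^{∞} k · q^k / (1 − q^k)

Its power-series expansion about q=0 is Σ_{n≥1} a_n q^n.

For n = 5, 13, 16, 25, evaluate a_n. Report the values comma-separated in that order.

6, 14, 31, 31

n=5: 5·1 1·5  f→[5+1]=6
q^13  k|13↦f(k): 13:13 1:1  a_13=14
[q^16] f(16)=16,f(8)=8,f(4)=4,f(2)=2,f(1)=1 ⇒ 31
[q^25] f(25)=25,f(5)=5,f(1)=1 ⇒ 31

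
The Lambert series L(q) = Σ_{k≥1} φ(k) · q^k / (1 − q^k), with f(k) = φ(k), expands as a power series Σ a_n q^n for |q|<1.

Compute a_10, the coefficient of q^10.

[q^10] φ(1)=1,φ(2)=1,φ(5)=4,φ(10)=4 ⇒ 10

a_10 = 10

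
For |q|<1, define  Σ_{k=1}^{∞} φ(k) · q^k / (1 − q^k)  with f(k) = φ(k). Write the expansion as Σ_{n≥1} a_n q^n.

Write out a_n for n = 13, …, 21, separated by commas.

n=13: 1·13 13·1  φ→[1+12]=13
q^14  k|14↦φ(k): 1:1 2:1 7:6 14:6  a_14=14
[q^15] φ(15)=8,φ(5)=4,φ(3)=2,φ(1)=1 ⇒ 15
[q^16] φ(1)=1,φ(2)=1,φ(4)=2,φ(8)=4,φ(16)=8 ⇒ 16
n=17: 17·1 1·17  φ→[16+1]=17
q^18  k|18↦φ(k): 18:6 9:6 6:2 3:2 2:1 1:1  a_18=18
q^19  k|19↦φ(k): 1:1 19:18  a_19=19
[q^20] φ(1)=1,φ(2)=1,φ(4)=2,φ(5)=4,φ(10)=4,φ(20)=8 ⇒ 20
[q^21] φ(21)=12,φ(7)=6,φ(3)=2,φ(1)=1 ⇒ 21

13, 14, 15, 16, 17, 18, 19, 20, 21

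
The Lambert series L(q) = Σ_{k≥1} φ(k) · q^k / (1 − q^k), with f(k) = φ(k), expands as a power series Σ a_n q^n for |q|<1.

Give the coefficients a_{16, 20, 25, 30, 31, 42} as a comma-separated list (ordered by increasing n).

n=16: 1·16 2·8 4·4 8·2 16·1  φ→[1+1+2+4+8]=16
q^20  k|20↦φ(k): 20:8 10:4 5:4 4:2 2:1 1:1  a_20=20
q^25  k|25↦φ(k): 1:1 5:4 25:20  a_25=25
d|30:{30,15,10,6,5,3,2,1}  Σφ=8+8+4+2+4+2+1+1=30
n=31: 31·1 1·31  φ→[30+1]=31
[q^42] φ(42)=12,φ(21)=12,φ(14)=6,φ(7)=6,φ(6)=2,φ(3)=2,φ(2)=1,φ(1)=1 ⇒ 42

16, 20, 25, 30, 31, 42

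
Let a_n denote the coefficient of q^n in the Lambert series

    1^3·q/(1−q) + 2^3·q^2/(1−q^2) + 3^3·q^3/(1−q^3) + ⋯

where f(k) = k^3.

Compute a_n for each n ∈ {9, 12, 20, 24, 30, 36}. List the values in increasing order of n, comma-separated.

757, 2044, 9198, 16380, 31752, 55261

n=9: 9·1 3·3 1·9  f→[729+27+1]=757
[q^12] f(12)=1728,f(6)=216,f(4)=64,f(3)=27,f(2)=8,f(1)=1 ⇒ 2044
q^20  k|20↦f(k): 1:1 2:8 4:64 5:125 10:1000 20:8000  a_20=9198
d|24:{1,2,3,4,6,8,12,24}  Σf=1+8+27+64+216+512+1728+13824=16380
d|30:{30,15,10,6,5,3,2,1}  Σf=27000+3375+1000+216+125+27+8+1=31752
n=36: 1·36 2·18 3·12 4·9 6·6 9·4 12·3 18·2 36·1  f→[1+8+27+64+216+729+1728+5832+46656]=55261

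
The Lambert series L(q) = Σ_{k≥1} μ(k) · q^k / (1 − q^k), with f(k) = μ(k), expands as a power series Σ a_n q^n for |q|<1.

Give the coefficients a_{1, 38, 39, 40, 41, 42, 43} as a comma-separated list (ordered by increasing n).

d|1:{1}  Σμ=1=1
q^38  k|38↦μ(k): 38:1 19:-1 2:-1 1:1  a_38=0
d|39:{1,3,13,39}  Σμ=1+(-1)+(-1)+1=0
q^40  k|40↦μ(k): 1:1 2:-1 4:0 5:-1 8:0 10:1 20:0 40:0  a_40=0
n=41: 41·1 1·41  μ→[(-1)+1]=0
[q^42] μ(1)=1,μ(2)=-1,μ(3)=-1,μ(6)=1,μ(7)=-1,μ(14)=1,μ(21)=1,μ(42)=-1 ⇒ 0
[q^43] μ(43)=-1,μ(1)=1 ⇒ 0

1, 0, 0, 0, 0, 0, 0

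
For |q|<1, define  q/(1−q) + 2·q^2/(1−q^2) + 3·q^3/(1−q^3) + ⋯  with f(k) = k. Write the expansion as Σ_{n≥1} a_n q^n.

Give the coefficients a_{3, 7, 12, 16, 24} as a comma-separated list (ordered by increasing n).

4, 8, 28, 31, 60

d|3:{1,3}  Σf=1+3=4
[q^7] f(7)=7,f(1)=1 ⇒ 8
n=12: 12·1 6·2 4·3 3·4 2·6 1·12  f→[12+6+4+3+2+1]=28
[q^16] f(16)=16,f(8)=8,f(4)=4,f(2)=2,f(1)=1 ⇒ 31
[q^24] f(24)=24,f(12)=12,f(8)=8,f(6)=6,f(4)=4,f(3)=3,f(2)=2,f(1)=1 ⇒ 60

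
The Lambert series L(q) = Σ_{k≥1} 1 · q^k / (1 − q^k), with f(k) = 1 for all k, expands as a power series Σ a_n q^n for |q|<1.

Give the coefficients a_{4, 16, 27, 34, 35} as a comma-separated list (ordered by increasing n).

q^4  k|4↦f(k): 4:1 2:1 1:1  a_4=3
[q^16] f(16)=1,f(8)=1,f(4)=1,f(2)=1,f(1)=1 ⇒ 5
n=27: 27·1 9·3 3·9 1·27  f→[1+1+1+1]=4
d|34:{34,17,2,1}  Σf=1+1+1+1=4
d|35:{35,7,5,1}  Σf=1+1+1+1=4

3, 5, 4, 4, 4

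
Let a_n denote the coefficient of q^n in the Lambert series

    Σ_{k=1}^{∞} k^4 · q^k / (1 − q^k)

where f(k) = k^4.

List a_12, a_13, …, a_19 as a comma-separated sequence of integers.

22386, 28562, 40834, 51332, 69905, 83522, 112931, 130322

d|12:{12,6,4,3,2,1}  Σf=20736+1296+256+81+16+1=22386
d|13:{1,13}  Σf=1+28561=28562
n=14: 1·14 2·7 7·2 14·1  f→[1+16+2401+38416]=40834
q^15  k|15↦f(k): 1:1 3:81 5:625 15:50625  a_15=51332
d|16:{1,2,4,8,16}  Σf=1+16+256+4096+65536=69905
n=17: 1·17 17·1  f→[1+83521]=83522
q^18  k|18↦f(k): 1:1 2:16 3:81 6:1296 9:6561 18:104976  a_18=112931
d|19:{19,1}  Σf=130321+1=130322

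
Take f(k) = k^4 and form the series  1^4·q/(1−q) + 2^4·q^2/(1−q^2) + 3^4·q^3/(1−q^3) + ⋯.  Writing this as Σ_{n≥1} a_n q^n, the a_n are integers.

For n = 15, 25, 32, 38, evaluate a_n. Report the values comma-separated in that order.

[q^15] f(1)=1,f(3)=81,f(5)=625,f(15)=50625 ⇒ 51332
n=25: 25·1 5·5 1·25  f→[390625+625+1]=391251
[q^32] f(1)=1,f(2)=16,f(4)=256,f(8)=4096,f(16)=65536,f(32)=1048576 ⇒ 1118481
n=38: 38·1 19·2 2·19 1·38  f→[2085136+130321+16+1]=2215474

51332, 391251, 1118481, 2215474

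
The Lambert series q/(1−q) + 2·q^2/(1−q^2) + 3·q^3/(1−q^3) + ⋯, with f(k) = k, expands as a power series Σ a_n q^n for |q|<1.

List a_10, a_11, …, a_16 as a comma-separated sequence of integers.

q^10  k|10↦f(k): 1:1 2:2 5:5 10:10  a_10=18
[q^11] f(11)=11,f(1)=1 ⇒ 12
[q^12] f(12)=12,f(6)=6,f(4)=4,f(3)=3,f(2)=2,f(1)=1 ⇒ 28
n=13: 13·1 1·13  f→[13+1]=14
n=14: 14·1 7·2 2·7 1·14  f→[14+7+2+1]=24
n=15: 1·15 3·5 5·3 15·1  f→[1+3+5+15]=24
q^16  k|16↦f(k): 16:16 8:8 4:4 2:2 1:1  a_16=31

18, 12, 28, 14, 24, 24, 31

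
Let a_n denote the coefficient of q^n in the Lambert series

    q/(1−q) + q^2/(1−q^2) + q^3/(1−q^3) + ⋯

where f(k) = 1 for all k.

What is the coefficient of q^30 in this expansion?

n=30: 30·1 15·2 10·3 6·5 5·6 3·10 2·15 1·30  f→[1+1+1+1+1+1+1+1]=8

a_30 = 8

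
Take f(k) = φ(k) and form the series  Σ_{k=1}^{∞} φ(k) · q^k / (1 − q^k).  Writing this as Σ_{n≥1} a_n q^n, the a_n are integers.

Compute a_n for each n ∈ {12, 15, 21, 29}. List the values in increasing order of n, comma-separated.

n=12: 1·12 2·6 3·4 4·3 6·2 12·1  φ→[1+1+2+2+2+4]=12
[q^15] φ(1)=1,φ(3)=2,φ(5)=4,φ(15)=8 ⇒ 15
d|21:{1,3,7,21}  Σφ=1+2+6+12=21
q^29  k|29↦φ(k): 1:1 29:28  a_29=29

12, 15, 21, 29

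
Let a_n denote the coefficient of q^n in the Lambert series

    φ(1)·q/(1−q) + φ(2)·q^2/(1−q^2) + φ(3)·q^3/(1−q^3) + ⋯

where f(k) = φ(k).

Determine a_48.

q^48  k|48↦φ(k): 48:16 24:8 16:8 12:4 8:4 6:2 4:2 3:2 2:1 1:1  a_48=48

a_48 = 48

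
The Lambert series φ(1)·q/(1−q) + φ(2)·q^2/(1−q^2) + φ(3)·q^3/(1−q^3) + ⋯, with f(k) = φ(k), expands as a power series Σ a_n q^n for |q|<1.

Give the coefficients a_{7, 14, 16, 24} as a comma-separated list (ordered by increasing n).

d|7:{7,1}  Σφ=6+1=7
n=14: 14·1 7·2 2·7 1·14  φ→[6+6+1+1]=14
n=16: 1·16 2·8 4·4 8·2 16·1  φ→[1+1+2+4+8]=16
q^24  k|24↦φ(k): 1:1 2:1 3:2 4:2 6:2 8:4 12:4 24:8  a_24=24

7, 14, 16, 24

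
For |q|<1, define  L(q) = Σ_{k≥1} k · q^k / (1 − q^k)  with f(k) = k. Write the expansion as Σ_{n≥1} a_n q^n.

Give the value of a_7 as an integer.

d|7:{7,1}  Σf=7+1=8

a_7 = 8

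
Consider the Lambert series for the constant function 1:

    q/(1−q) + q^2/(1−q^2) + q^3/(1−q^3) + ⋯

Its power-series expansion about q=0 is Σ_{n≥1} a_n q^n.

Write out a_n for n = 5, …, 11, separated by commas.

d|5:{5,1}  Σf=1+1=2
n=6: 1·6 2·3 3·2 6·1  f→[1+1+1+1]=4
q^7  k|7↦f(k): 7:1 1:1  a_7=2
d|8:{8,4,2,1}  Σf=1+1+1+1=4
n=9: 9·1 3·3 1·9  f→[1+1+1]=3
[q^10] f(10)=1,f(5)=1,f(2)=1,f(1)=1 ⇒ 4
q^11  k|11↦f(k): 11:1 1:1  a_11=2

2, 4, 2, 4, 3, 4, 2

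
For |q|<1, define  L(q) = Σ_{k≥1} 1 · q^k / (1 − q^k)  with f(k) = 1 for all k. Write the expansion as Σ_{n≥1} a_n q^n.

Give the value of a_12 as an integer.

a_12 = 6

q^12  k|12↦f(k): 1:1 2:1 3:1 4:1 6:1 12:1  a_12=6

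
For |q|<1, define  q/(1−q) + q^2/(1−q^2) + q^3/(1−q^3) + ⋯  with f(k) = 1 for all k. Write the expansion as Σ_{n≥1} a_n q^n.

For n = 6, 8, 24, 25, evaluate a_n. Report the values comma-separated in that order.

4, 4, 8, 3

n=6: 6·1 3·2 2·3 1·6  f→[1+1+1+1]=4
n=8: 1·8 2·4 4·2 8·1  f→[1+1+1+1]=4
q^24  k|24↦f(k): 24:1 12:1 8:1 6:1 4:1 3:1 2:1 1:1  a_24=8
q^25  k|25↦f(k): 1:1 5:1 25:1  a_25=3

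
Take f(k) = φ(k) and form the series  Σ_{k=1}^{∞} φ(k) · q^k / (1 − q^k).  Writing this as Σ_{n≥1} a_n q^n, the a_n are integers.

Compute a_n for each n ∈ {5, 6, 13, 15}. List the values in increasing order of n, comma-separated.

[q^5] φ(5)=4,φ(1)=1 ⇒ 5
n=6: 1·6 2·3 3·2 6·1  φ→[1+1+2+2]=6
[q^13] φ(13)=12,φ(1)=1 ⇒ 13
q^15  k|15↦φ(k): 1:1 3:2 5:4 15:8  a_15=15

5, 6, 13, 15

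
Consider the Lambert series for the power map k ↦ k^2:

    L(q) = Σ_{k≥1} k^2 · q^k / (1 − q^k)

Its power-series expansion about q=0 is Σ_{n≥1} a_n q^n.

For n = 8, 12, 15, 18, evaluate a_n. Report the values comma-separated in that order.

[q^8] f(8)=64,f(4)=16,f(2)=4,f(1)=1 ⇒ 85
q^12  k|12↦f(k): 12:144 6:36 4:16 3:9 2:4 1:1  a_12=210
n=15: 1·15 3·5 5·3 15·1  f→[1+9+25+225]=260
[q^18] f(1)=1,f(2)=4,f(3)=9,f(6)=36,f(9)=81,f(18)=324 ⇒ 455

85, 210, 260, 455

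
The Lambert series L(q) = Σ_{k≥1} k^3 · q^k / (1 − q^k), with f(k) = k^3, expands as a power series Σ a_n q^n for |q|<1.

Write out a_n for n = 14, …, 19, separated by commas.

3096, 3528, 4681, 4914, 6813, 6860

q^14  k|14↦f(k): 14:2744 7:343 2:8 1:1  a_14=3096
n=15: 1·15 3·5 5·3 15·1  f→[1+27+125+3375]=3528
d|16:{16,8,4,2,1}  Σf=4096+512+64+8+1=4681
q^17  k|17↦f(k): 17:4913 1:1  a_17=4914
q^18  k|18↦f(k): 1:1 2:8 3:27 6:216 9:729 18:5832  a_18=6813
d|19:{19,1}  Σf=6859+1=6860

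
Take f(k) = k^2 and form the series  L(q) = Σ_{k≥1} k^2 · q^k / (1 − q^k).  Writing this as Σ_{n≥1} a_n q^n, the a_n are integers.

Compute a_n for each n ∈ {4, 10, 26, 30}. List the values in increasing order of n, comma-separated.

q^4  k|4↦f(k): 1:1 2:4 4:16  a_4=21
n=10: 1·10 2·5 5·2 10·1  f→[1+4+25+100]=130
d|26:{1,2,13,26}  Σf=1+4+169+676=850
[q^30] f(30)=900,f(15)=225,f(10)=100,f(6)=36,f(5)=25,f(3)=9,f(2)=4,f(1)=1 ⇒ 1300

21, 130, 850, 1300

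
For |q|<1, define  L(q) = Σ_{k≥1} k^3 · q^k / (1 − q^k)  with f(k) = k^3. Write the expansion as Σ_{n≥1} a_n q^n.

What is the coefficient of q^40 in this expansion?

q^40  k|40↦f(k): 40:64000 20:8000 10:1000 8:512 5:125 4:64 2:8 1:1  a_40=73710

a_40 = 73710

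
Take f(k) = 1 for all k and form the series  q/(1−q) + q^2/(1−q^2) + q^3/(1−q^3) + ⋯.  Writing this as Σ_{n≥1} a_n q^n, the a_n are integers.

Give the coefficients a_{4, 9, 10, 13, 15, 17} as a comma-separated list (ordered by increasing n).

[q^4] f(4)=1,f(2)=1,f(1)=1 ⇒ 3
n=9: 1·9 3·3 9·1  f→[1+1+1]=3
[q^10] f(1)=1,f(2)=1,f(5)=1,f(10)=1 ⇒ 4
d|13:{1,13}  Σf=1+1=2
n=15: 15·1 5·3 3·5 1·15  f→[1+1+1+1]=4
q^17  k|17↦f(k): 1:1 17:1  a_17=2

3, 3, 4, 2, 4, 2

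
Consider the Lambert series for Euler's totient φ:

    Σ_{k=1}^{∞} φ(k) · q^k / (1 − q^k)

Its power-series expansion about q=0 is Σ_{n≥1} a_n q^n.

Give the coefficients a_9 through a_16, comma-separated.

[q^9] φ(1)=1,φ(3)=2,φ(9)=6 ⇒ 9
n=10: 10·1 5·2 2·5 1·10  φ→[4+4+1+1]=10
[q^11] φ(11)=10,φ(1)=1 ⇒ 11
d|12:{12,6,4,3,2,1}  Σφ=4+2+2+2+1+1=12
q^13  k|13↦φ(k): 13:12 1:1  a_13=13
[q^14] φ(14)=6,φ(7)=6,φ(2)=1,φ(1)=1 ⇒ 14
[q^15] φ(15)=8,φ(5)=4,φ(3)=2,φ(1)=1 ⇒ 15
n=16: 16·1 8·2 4·4 2·8 1·16  φ→[8+4+2+1+1]=16

9, 10, 11, 12, 13, 14, 15, 16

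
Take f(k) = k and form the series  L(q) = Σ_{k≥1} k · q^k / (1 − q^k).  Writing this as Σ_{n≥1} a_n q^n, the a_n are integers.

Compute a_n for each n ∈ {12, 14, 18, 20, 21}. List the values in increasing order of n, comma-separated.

28, 24, 39, 42, 32

d|12:{1,2,3,4,6,12}  Σf=1+2+3+4+6+12=28
[q^14] f(1)=1,f(2)=2,f(7)=7,f(14)=14 ⇒ 24
n=18: 1·18 2·9 3·6 6·3 9·2 18·1  f→[1+2+3+6+9+18]=39
[q^20] f(20)=20,f(10)=10,f(5)=5,f(4)=4,f(2)=2,f(1)=1 ⇒ 42
[q^21] f(1)=1,f(3)=3,f(7)=7,f(21)=21 ⇒ 32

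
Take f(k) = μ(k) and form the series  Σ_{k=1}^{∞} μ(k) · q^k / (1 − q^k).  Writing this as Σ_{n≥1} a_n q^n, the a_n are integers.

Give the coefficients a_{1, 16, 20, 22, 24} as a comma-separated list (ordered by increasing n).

d|1:{1}  Σμ=1=1
q^16  k|16↦μ(k): 1:1 2:-1 4:0 8:0 16:0  a_16=0
[q^20] μ(20)=0,μ(10)=1,μ(5)=-1,μ(4)=0,μ(2)=-1,μ(1)=1 ⇒ 0
n=22: 1·22 2·11 11·2 22·1  μ→[1+(-1)+(-1)+1]=0
[q^24] μ(24)=0,μ(12)=0,μ(8)=0,μ(6)=1,μ(4)=0,μ(3)=-1,μ(2)=-1,μ(1)=1 ⇒ 0

1, 0, 0, 0, 0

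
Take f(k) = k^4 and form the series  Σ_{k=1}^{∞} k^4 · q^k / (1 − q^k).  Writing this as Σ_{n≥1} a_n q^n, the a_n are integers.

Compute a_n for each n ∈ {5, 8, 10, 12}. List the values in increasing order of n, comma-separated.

626, 4369, 10642, 22386

d|5:{5,1}  Σf=625+1=626
n=8: 1·8 2·4 4·2 8·1  f→[1+16+256+4096]=4369
[q^10] f(10)=10000,f(5)=625,f(2)=16,f(1)=1 ⇒ 10642
d|12:{12,6,4,3,2,1}  Σf=20736+1296+256+81+16+1=22386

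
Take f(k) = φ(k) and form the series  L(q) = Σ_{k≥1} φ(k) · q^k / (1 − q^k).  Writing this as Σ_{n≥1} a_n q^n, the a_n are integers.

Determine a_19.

n=19: 19·1 1·19  φ→[18+1]=19

a_19 = 19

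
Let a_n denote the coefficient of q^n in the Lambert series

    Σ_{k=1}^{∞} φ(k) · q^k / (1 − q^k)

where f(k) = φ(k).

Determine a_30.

q^30  k|30↦φ(k): 1:1 2:1 3:2 5:4 6:2 10:4 15:8 30:8  a_30=30

a_30 = 30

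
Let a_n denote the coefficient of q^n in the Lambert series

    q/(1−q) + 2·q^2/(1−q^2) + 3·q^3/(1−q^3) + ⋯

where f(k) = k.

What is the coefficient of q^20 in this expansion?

n=20: 1·20 2·10 4·5 5·4 10·2 20·1  f→[1+2+4+5+10+20]=42

a_20 = 42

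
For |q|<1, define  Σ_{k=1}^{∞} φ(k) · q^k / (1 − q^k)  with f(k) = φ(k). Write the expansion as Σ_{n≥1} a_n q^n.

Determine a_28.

q^28  k|28↦φ(k): 1:1 2:1 4:2 7:6 14:6 28:12  a_28=28

a_28 = 28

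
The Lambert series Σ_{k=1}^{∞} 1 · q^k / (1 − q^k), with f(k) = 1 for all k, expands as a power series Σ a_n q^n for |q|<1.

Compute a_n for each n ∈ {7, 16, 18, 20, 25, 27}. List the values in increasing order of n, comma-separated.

2, 5, 6, 6, 3, 4

[q^7] f(1)=1,f(7)=1 ⇒ 2
d|16:{1,2,4,8,16}  Σf=1+1+1+1+1=5
q^18  k|18↦f(k): 18:1 9:1 6:1 3:1 2:1 1:1  a_18=6
q^20  k|20↦f(k): 20:1 10:1 5:1 4:1 2:1 1:1  a_20=6
[q^25] f(25)=1,f(5)=1,f(1)=1 ⇒ 3
q^27  k|27↦f(k): 27:1 9:1 3:1 1:1  a_27=4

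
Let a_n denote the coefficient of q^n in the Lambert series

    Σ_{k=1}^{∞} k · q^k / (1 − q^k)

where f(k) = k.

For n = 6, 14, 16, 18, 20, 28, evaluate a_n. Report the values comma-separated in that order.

12, 24, 31, 39, 42, 56

d|6:{1,2,3,6}  Σf=1+2+3+6=12
[q^14] f(14)=14,f(7)=7,f(2)=2,f(1)=1 ⇒ 24
n=16: 1·16 2·8 4·4 8·2 16·1  f→[1+2+4+8+16]=31
[q^18] f(1)=1,f(2)=2,f(3)=3,f(6)=6,f(9)=9,f(18)=18 ⇒ 39
[q^20] f(20)=20,f(10)=10,f(5)=5,f(4)=4,f(2)=2,f(1)=1 ⇒ 42
n=28: 28·1 14·2 7·4 4·7 2·14 1·28  f→[28+14+7+4+2+1]=56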